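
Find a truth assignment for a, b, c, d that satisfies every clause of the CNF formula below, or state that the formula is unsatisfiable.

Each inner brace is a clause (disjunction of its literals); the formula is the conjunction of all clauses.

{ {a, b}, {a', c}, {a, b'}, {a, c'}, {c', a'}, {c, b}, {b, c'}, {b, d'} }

UNSATISFIABLE

Try a = 1.
From the singleton clause (c), c = 1.
That conflicts with the unit clause (c').
Undo a and try a = 0.
From the singleton clause (b), b = 1.
That conflicts with the unit clause (b').
Either choice for a ends in contradiction.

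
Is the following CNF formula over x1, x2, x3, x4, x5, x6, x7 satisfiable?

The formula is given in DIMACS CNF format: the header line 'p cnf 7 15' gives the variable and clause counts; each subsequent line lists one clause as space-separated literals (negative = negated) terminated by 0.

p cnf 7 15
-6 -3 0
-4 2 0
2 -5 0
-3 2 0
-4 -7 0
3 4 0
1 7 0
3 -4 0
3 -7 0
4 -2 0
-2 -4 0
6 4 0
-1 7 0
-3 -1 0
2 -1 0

Unsatisfiable

Try x6 = False.
The clause (x4) is unit, so x4 = True.
The clause (x2) is unit, so x2 = True.
Now (¬x2) is unsatisfied and unit — conflict.
Backtrack on x6: now try x6 = True.
The clause (¬x3) is unit, so x3 = False.
The clause (x4) is unit, so x4 = True.
Now (¬x4) is unsatisfied and unit — conflict.
Either choice for x6 ends in contradiction.
No assignment satisfies every clause.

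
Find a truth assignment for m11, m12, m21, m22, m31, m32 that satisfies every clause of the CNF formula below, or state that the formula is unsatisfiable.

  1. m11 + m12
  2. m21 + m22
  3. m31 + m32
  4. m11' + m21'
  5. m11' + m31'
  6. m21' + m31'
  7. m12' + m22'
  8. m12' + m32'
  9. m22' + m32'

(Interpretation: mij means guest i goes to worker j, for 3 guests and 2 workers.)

UNSATISFIABLE

Branch on m11: set m11 = 1.
From the singleton clause (m21'), m21 = 0.
From the singleton clause (m22), m22 = 1.
From the singleton clause (m31'), m31 = 0.
From the singleton clause (m32), m32 = 1.
That conflicts with the unit clause (m32').
So m11 must be the other value — set m11 = 0.
From the singleton clause (m12), m12 = 1.
From the singleton clause (m22'), m22 = 0.
From the singleton clause (m21), m21 = 1.
From the singleton clause (m31'), m31 = 0.
From the singleton clause (m32), m32 = 1.
That conflicts with the unit clause (m32').
Either choice for m11 ends in contradiction.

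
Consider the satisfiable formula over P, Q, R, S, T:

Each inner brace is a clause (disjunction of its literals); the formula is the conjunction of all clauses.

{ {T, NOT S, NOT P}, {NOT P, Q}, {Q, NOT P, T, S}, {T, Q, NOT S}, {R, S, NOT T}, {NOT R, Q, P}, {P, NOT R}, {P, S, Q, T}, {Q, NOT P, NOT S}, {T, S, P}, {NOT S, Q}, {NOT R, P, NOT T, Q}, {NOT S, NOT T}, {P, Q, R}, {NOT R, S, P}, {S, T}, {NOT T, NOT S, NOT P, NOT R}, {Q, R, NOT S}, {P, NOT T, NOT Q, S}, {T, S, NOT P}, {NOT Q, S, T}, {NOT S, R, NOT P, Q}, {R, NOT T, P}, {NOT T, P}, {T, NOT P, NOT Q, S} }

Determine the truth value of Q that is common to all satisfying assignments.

Suppose Q = false.
From the singleton clause (NOT P), P = false.
From the singleton clause (NOT R), R = false.
But (R) is also a unit clause — contradiction.
So every satisfying assignment has Q = True.

True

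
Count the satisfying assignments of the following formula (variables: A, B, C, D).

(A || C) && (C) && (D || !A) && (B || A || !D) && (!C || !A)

There are 2^4 = 16 truth assignments over (A, B, C, D).
Split on C. With C = true, the clauses containing C are satisfied and !C drops from the rest; 3 of the 2^3 = 8 assignments to the other variables satisfy what remains.
With C = false, by the same count on the reduced clause set, 0 assignments work.
(One model: A=F, B=F, C=T, D=F.)
Total: 3 + 0 = 3.

3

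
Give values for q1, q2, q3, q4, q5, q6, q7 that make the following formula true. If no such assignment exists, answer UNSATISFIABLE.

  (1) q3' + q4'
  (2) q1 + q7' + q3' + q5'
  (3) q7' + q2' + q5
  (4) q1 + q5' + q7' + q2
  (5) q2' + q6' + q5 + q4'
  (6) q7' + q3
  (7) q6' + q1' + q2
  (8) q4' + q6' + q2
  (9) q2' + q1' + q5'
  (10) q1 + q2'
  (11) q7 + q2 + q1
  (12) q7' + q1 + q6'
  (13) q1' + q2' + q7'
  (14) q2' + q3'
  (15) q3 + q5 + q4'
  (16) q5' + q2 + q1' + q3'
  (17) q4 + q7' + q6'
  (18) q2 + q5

Suppose q3 = 0.
From the singleton clause (q7'), q7 = 0.
Suppose q1 = 1.
Suppose q6 = 0.
Suppose q2 = 0.
From the singleton clause (q5), q5 = 1.
Every clause is now satisfied; q4 is unconstrained.

q1 ↦ 1; q2 ↦ 0; q3 ↦ 0; q4 ↦ 0; q5 ↦ 1; q6 ↦ 0; q7 ↦ 0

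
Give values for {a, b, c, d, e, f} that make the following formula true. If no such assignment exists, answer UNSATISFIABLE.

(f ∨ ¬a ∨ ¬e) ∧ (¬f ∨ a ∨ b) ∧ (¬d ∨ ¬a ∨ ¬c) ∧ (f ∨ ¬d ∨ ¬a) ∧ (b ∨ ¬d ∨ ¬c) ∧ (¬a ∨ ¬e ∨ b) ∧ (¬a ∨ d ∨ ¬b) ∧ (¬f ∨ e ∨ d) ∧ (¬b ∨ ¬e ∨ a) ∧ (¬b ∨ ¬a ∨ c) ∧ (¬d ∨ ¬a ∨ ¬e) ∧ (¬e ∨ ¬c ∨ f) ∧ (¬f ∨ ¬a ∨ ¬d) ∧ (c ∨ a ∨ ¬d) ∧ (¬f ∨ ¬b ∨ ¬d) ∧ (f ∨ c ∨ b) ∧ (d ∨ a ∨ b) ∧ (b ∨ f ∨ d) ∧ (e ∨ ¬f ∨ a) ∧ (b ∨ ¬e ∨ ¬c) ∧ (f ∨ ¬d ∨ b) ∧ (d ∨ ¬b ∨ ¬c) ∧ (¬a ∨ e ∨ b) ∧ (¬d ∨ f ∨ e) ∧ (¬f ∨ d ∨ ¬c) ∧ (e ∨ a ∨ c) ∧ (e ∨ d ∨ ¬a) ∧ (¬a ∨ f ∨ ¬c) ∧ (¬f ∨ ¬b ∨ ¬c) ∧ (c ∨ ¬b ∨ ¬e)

UNSATISFIABLE

Case f = True:
Case a = True:
The clause (¬d) is unit, so d = False.
The clause (¬b) is unit, so b = False.
The clause (¬e) is unit, so e = False.
Now (e) is unsatisfied and unit — conflict.
Backtrack on a: now try a = False.
The clause (b) is unit, so b = True.
The clause (¬e) is unit, so e = False.
Now (e) is unsatisfied and unit — conflict.
Both values of a lead to a conflict.
Backtrack on f: now try f = False.
Case a = False:
Case b = False:
The clause (c) is unit, so c = True.
The clause (¬d) is unit, so d = False.
Now (d) is unsatisfied and unit — conflict.
Backtrack on b: now try b = True.
The clause (¬e) is unit, so e = False.
The clause (¬d) is unit, so d = False.
The clause (¬c) is unit, so c = False.
Now (c) is unsatisfied and unit — conflict.
Both values of b lead to a conflict.
Backtrack on a: now try a = True.
The clause (¬e) is unit, so e = False.
The clause (¬d) is unit, so d = False.
Now (d) is unsatisfied and unit — conflict.
Both values of a lead to a conflict.
Both values of f lead to a conflict.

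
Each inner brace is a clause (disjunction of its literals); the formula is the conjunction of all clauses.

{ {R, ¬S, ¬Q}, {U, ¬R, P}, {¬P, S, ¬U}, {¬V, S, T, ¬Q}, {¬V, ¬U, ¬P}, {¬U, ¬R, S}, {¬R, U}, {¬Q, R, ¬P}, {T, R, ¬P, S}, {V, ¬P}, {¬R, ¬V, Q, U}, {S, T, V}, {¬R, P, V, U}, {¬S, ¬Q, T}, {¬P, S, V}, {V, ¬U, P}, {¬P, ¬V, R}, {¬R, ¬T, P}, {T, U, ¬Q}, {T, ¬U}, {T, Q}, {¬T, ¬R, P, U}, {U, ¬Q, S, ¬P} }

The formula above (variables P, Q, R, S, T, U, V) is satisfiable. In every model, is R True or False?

Suppose R = True.
The clause (U) is unit, so U = True.
The clause (S) is unit, so S = True.
The clause (T) is unit, so T = True.
The clause (P) is unit, so P = True.
The clause (¬V) is unit, so V = False.
That conflicts with the unit clause (V).
So every satisfying assignment has R = False.

False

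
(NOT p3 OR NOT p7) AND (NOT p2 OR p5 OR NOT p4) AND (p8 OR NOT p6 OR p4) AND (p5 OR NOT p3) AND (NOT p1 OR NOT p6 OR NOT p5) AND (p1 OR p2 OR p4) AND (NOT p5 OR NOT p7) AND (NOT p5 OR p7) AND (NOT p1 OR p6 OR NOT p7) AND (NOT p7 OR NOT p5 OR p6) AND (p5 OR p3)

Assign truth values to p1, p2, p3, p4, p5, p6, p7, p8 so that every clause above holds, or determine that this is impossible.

Try p3 = false.
From the singleton clause (p5), p5 = true.
From the singleton clause (NOT p7), p7 = false.
But (p7) is also a unit clause — contradiction.
That branch fails; take p3 = true instead.
From the singleton clause (NOT p7), p7 = false.
From the singleton clause (p5), p5 = true.
But (NOT p5) is also a unit clause — contradiction.
Both values of p3 lead to a conflict.

UNSATISFIABLE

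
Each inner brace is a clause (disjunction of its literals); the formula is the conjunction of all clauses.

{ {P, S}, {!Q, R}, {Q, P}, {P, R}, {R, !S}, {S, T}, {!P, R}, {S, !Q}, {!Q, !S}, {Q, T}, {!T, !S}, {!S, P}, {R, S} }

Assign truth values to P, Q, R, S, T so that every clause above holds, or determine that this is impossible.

Try P = true.
From the singleton clause (R), R = true.
Try S = false.
From the singleton clause (T), T = true.
From the singleton clause (!Q), Q = false.
Every clause now holds.

P ↦ true,  Q ↦ false,  R ↦ true,  S ↦ false,  T ↦ true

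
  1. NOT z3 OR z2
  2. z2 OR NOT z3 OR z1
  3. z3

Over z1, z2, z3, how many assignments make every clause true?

2

There are 2^3 = 8 truth assignments over (z1, z2, z3).
Check each against the 3 clauses (columns in the order z1, z2, z3):
  F F F  ✗ fails (z3)
  F F T  ✗ fails (NOT z3 OR z2)
  F T F  ✗ fails (z3)
  F T T  ✓ satisfies all
  T F F  ✗ fails (z3)
  T F T  ✗ fails (NOT z3 OR z2)
  T T F  ✗ fails (z3)
  T T T  ✓ satisfies all
2 of the 8 rows are models.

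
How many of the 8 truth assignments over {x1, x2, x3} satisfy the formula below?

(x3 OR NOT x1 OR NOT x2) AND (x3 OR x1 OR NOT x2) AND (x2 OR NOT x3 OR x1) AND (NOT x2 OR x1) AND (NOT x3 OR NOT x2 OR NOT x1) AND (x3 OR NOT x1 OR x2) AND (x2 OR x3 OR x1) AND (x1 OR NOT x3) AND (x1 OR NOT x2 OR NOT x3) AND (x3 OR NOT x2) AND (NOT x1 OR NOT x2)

1

There are 2^3 = 8 truth assignments over (x1, x2, x3).
Check each against the 11 clauses (columns in the order x1, x2, x3):
  F F F  ✗ fails (x2 OR x3 OR x1)
  F F T  ✗ fails (x2 OR NOT x3 OR x1)
  F T F  ✗ fails (x3 OR x1 OR NOT x2)
  F T T  ✗ fails (NOT x2 OR x1)
  T F F  ✗ fails (x3 OR NOT x1 OR x2)
  T F T  ✓ satisfies all
  T T F  ✗ fails (x3 OR NOT x1 OR NOT x2)
  T T T  ✗ fails (NOT x3 OR NOT x2 OR NOT x1)
1 of the 8 rows is a model.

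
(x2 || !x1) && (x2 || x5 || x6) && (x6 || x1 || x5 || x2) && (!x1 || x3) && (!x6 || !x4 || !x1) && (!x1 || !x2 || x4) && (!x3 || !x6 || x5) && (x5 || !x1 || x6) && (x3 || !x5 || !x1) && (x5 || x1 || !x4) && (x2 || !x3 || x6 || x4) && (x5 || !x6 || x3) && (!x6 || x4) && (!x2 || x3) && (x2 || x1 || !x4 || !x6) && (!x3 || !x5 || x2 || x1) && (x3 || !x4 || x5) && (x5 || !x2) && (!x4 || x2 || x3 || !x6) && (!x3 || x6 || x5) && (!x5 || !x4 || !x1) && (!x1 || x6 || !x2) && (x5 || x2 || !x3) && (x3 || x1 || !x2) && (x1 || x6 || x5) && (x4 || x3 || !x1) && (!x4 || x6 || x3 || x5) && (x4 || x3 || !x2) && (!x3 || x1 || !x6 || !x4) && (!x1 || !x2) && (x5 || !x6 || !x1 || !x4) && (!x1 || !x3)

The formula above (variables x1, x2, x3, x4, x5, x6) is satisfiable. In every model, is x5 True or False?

Suppose x5 = false.
Unit clause (!x2) forces x2 = false.
Unit clause (!x1) forces x1 = false.
Unit clause (x6) forces x6 = true.
Unit clause (!x3) forces x3 = false.
That conflicts with the unit clause (x3).
So every satisfying assignment has x5 = True.

True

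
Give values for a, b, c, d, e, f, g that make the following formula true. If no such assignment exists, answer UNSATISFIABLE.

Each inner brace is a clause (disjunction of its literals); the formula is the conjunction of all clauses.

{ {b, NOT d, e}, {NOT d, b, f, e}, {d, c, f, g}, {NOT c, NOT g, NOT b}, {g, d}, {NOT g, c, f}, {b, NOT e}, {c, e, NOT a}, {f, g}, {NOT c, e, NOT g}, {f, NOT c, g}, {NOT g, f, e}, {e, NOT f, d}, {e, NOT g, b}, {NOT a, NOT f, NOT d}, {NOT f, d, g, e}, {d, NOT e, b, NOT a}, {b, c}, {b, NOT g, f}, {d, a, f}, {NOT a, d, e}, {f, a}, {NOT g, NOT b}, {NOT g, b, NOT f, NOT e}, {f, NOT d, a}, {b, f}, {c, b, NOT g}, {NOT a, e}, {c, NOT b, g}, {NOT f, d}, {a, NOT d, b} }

Try g = false.
The clause (d) is unit, so d = true.
The clause (f) is unit, so f = true.
The clause (NOT a) is unit, so a = false.
The clause (b) is unit, so b = true.
The clause (c) is unit, so c = true.
All clauses hold; e can take either value.

a: false, b: true, c: true, d: true, e: false, f: true, g: false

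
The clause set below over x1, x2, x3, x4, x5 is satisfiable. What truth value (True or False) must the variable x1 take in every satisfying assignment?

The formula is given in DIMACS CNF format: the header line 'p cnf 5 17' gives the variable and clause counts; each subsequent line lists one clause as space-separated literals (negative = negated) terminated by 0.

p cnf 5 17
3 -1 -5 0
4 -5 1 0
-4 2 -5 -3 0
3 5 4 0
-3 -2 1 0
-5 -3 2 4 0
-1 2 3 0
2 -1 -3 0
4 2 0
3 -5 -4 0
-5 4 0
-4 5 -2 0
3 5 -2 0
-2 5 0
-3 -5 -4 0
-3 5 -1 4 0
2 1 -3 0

Suppose x1 = True.
Case x3 = True:
Unit clause (x2) forces x2 = True.
Unit clause (x5) forces x5 = True.
Unit clause (x4) forces x4 = True.
Now (¬x4) is unsatisfied and unit — conflict.
That branch fails; take x3 = False instead.
Unit clause (¬x5) forces x5 = False.
Unit clause (x4) forces x4 = True.
Unit clause (x2) forces x2 = True.
Now (¬x2) is unsatisfied and unit — conflict.
Either choice for x3 ends in contradiction.
So every satisfying assignment has x1 = False.

False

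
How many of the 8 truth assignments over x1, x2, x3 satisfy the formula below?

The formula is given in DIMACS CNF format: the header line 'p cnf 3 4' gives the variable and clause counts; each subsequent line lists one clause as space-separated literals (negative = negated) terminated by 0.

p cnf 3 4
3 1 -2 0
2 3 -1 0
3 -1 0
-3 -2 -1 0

4

There are 2^3 = 8 truth assignments over (x1, x2, x3).
Check each against the 4 clauses (columns in the order x1, x2, x3):
  F F F  ✓ satisfies all
  F F T  ✓ satisfies all
  F T F  ✗ fails (x3 ∨ x1 ∨ ¬x2)
  F T T  ✓ satisfies all
  T F F  ✗ fails (x2 ∨ x3 ∨ ¬x1)
  T F T  ✓ satisfies all
  T T F  ✗ fails (x3 ∨ ¬x1)
  T T T  ✗ fails (¬x3 ∨ ¬x2 ∨ ¬x1)
4 of the 8 rows are models.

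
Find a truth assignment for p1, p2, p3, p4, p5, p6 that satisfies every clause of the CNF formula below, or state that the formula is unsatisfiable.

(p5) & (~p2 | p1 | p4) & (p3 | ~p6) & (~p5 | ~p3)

p1=0,  p2=0,  p3=0,  p4=1,  p5=1,  p6=0

Unit clause (p5) forces p5 = 1.
Unit clause (~p3) forces p3 = 0.
Unit clause (~p6) forces p6 = 0.
Try p2 = 0.
Every clause is now satisfied; p1, p4 are unconstrained.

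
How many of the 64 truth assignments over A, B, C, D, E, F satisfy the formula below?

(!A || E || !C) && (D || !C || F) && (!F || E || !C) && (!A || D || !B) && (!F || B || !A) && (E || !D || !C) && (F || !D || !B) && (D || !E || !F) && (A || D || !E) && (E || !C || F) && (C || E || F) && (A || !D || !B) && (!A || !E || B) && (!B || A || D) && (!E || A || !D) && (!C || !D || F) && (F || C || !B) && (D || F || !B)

There are 2^6 = 64 truth assignments over (A, B, C, D, E, F).
Split on D. With D = true, the clauses containing D are satisfied and !D drops from the rest; 4 of the 2^5 = 32 assignments to the other variables satisfy what remains.
With D = false, by the same count on the reduced clause set, 1 assignment works.
Total: 4 + 1 = 5.

5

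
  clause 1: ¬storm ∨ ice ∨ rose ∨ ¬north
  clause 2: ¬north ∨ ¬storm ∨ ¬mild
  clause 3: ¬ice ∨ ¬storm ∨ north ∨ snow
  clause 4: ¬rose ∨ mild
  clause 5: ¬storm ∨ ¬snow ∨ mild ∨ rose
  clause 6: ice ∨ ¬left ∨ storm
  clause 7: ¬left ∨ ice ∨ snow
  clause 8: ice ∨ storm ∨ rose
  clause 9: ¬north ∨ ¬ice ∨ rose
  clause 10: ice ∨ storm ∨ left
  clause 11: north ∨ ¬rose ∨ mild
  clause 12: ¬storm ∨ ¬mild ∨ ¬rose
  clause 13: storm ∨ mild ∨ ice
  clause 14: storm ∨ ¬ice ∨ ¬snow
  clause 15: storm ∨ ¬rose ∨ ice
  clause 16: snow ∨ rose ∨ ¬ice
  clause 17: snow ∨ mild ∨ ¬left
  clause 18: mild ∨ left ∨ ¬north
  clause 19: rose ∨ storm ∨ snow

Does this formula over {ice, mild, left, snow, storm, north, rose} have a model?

Yes, satisfiable

Case rose = False:
Case ice = False:
(storm) alone gives storm = True.
(¬north) alone gives north = False.
Case snow = False:
(¬left) alone gives left = False.
Every clause is now satisfied; mild is unconstrained.
A satisfying assignment: ice=False; mild=False; left=False; snow=False; storm=True; north=False; rose=False.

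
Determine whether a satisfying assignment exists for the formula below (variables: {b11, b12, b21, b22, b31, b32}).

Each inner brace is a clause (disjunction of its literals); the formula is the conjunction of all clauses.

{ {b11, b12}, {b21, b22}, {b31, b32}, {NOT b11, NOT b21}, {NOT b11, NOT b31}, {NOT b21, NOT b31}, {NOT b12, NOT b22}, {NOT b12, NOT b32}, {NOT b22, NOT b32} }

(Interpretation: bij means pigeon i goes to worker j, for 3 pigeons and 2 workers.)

No

Suppose b11 = true.
Unit clause (NOT b21) forces b21 = false.
Unit clause (b22) forces b22 = true.
Unit clause (NOT b31) forces b31 = false.
Unit clause (b32) forces b32 = true.
That conflicts with the unit clause (NOT b32).
Undo b11 and try b11 = false.
Unit clause (b12) forces b12 = true.
Unit clause (NOT b22) forces b22 = false.
Unit clause (b21) forces b21 = true.
Unit clause (NOT b31) forces b31 = false.
Unit clause (b32) forces b32 = true.
That conflicts with the unit clause (NOT b32).
Either choice for b11 ends in contradiction.
No assignment satisfies every clause.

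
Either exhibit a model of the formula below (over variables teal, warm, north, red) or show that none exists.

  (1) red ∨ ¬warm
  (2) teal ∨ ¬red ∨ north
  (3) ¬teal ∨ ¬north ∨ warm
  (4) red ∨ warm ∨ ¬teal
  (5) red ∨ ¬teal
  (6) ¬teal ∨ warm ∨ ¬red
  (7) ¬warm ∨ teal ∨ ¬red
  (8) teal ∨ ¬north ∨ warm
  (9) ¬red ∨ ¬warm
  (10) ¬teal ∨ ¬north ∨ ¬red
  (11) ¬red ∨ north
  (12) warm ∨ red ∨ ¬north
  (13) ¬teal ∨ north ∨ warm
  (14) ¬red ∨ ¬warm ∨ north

Suppose red = False.
(¬warm) alone gives warm = False.
(¬teal) alone gives teal = False.
(¬north) alone gives north = False.
All clauses are satisfied.

teal=False, warm=False, north=False, red=False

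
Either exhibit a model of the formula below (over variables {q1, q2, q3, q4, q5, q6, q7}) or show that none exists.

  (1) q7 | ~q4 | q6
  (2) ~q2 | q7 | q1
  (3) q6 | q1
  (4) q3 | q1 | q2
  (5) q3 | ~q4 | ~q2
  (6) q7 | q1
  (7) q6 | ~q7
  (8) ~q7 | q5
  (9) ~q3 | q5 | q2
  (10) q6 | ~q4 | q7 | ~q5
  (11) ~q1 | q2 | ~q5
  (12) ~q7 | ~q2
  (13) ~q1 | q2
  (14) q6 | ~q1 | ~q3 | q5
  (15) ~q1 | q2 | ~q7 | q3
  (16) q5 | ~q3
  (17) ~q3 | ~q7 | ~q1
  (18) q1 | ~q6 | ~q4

Suppose q6 = 0.
Unit clause (q1) forces q1 = 1.
Unit clause (~q7) forces q7 = 0.
Unit clause (~q4) forces q4 = 0.
Unit clause (q2) forces q2 = 1.
Suppose q3 = 0.
Every clause is now satisfied; q5 is unconstrained.

q1: 1, q2: 1, q3: 0, q4: 0, q5: 1, q6: 0, q7: 0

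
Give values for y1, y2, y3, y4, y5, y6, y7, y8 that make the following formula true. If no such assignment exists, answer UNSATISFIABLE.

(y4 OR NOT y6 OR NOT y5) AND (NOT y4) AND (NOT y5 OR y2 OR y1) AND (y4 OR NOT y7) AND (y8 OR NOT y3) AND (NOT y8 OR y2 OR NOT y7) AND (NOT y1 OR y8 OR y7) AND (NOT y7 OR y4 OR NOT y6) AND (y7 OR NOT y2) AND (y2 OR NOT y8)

(NOT y4) alone gives y4 = false.
(NOT y7) alone gives y7 = false.
(NOT y2) alone gives y2 = false.
(NOT y8) alone gives y8 = false.
(NOT y3) alone gives y3 = false.
(NOT y1) alone gives y1 = false.
(NOT y5) alone gives y5 = false.
Every clause is now satisfied; y6 is unconstrained.

y1: false, y2: false, y3: false, y4: false, y5: false, y6: true, y7: false, y8: false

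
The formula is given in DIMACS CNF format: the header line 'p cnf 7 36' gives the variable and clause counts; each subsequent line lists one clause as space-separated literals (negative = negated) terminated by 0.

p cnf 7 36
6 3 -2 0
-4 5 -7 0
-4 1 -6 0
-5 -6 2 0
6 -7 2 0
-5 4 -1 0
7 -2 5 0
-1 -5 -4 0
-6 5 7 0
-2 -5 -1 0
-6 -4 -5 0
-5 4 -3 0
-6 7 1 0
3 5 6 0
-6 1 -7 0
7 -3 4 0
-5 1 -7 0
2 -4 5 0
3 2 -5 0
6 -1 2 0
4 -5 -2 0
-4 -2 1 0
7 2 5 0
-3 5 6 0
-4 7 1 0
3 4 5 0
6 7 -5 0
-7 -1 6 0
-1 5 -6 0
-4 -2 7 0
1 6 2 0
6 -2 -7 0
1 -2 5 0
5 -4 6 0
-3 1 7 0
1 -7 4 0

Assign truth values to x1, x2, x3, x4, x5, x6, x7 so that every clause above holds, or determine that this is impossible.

UNSATISFIABLE

Try x6 = True.
Try x4 = False.
Try x5 = False.
The clause (x7) is unit, so x7 = True.
The clause (x1) is unit, so x1 = True.
Now (¬x1) is unsatisfied and unit — conflict.
Backtrack on x5: now try x5 = True.
The clause (x2) is unit, so x2 = True.
Now (¬x2) is unsatisfied and unit — conflict.
Neither x5 = True nor x5 = False works.
Backtrack on x4: now try x4 = True.
The clause (x1) is unit, so x1 = True.
The clause (¬x5) is unit, so x5 = False.
Now (x5) is unsatisfied and unit — conflict.
Neither x4 = True nor x4 = False works.
Backtrack on x6: now try x6 = False.
Try x3 = True.
The clause (x5) is unit, so x5 = True.
The clause (x4) is unit, so x4 = True.
The clause (¬x1) is unit, so x1 = False.
The clause (¬x7) is unit, so x7 = False.
Now (x7) is unsatisfied and unit — conflict.
Backtrack on x3: now try x3 = False.
The clause (¬x2) is unit, so x2 = False.
The clause (¬x7) is unit, so x7 = False.
The clause (x5) is unit, so x5 = True.
Now (¬x5) is unsatisfied and unit — conflict.
Neither x3 = True nor x3 = False works.
Neither x6 = True nor x6 = False works.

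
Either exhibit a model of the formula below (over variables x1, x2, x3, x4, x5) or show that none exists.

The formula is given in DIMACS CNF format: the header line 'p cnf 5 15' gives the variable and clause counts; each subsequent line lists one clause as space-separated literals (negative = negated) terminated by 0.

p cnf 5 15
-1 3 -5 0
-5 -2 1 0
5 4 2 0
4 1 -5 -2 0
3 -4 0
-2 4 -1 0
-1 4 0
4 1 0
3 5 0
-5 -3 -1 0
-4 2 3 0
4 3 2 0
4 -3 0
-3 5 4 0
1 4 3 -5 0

x1 ↦ True,  x2 ↦ True,  x3 ↦ True,  x4 ↦ True,  x5 ↦ False

Branch on x3: set x3 = True.
Unit clause (x4) forces x4 = True.
Branch on x5: set x5 = False.
Every clause is now satisfied; x1, x2 are unconstrained.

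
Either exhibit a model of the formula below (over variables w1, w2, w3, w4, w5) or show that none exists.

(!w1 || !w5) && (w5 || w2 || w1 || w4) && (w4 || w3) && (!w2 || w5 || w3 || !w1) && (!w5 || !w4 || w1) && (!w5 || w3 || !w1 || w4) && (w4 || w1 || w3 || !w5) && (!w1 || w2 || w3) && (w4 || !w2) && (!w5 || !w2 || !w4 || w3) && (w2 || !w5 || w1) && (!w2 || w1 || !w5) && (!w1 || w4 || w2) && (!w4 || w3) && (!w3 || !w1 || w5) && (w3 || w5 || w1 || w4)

Branch on w1: set w1 = false.
Branch on w4: set w4 = true.
Unit clause (!w5) forces w5 = false.
Unit clause (w3) forces w3 = true.
No clause remains; w2 is free.

w1=false, w2=true, w3=true, w4=true, w5=false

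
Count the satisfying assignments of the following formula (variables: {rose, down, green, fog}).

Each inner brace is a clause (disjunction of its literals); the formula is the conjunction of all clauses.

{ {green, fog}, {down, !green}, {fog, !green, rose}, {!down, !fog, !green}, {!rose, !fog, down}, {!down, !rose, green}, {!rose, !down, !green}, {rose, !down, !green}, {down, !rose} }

There are 2^4 = 16 truth assignments over (rose, down, green, fog).
Check each against the 9 clauses (columns in the order rose, down, green, fog):
  F F F F  ✗ fails (green || fog)
  F F F T  ✓ satisfies all
  F F T F  ✗ fails (down || !green)
  F F T T  ✗ fails (down || !green)
  F T F F  ✗ fails (green || fog)
  F T F T  ✓ satisfies all
  F T T F  ✗ fails (fog || !green || rose)
  F T T T  ✗ fails (!down || !fog || !green)
  T F F F  ✗ fails (green || fog)
  T F F T  ✗ fails (!rose || !fog || down)
  T F T F  ✗ fails (down || !green)
  T F T T  ✗ fails (down || !green)
  T T F F  ✗ fails (green || fog)
  T T F T  ✗ fails (!down || !rose || green)
  T T T F  ✗ fails (!rose || !down || !green)
  T T T T  ✗ fails (!down || !fog || !green)
2 of the 16 rows are models.

2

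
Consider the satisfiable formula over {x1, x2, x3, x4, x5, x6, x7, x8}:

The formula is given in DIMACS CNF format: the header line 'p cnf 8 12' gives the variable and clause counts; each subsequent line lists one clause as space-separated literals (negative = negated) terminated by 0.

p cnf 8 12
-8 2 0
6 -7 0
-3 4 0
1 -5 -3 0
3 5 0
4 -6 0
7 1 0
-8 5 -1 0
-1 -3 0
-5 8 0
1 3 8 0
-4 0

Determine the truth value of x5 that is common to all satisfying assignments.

True

Suppose x5 = False.
(x3) alone gives x3 = True.
(x4) alone gives x4 = True.
That conflicts with the unit clause (¬x4).
So every satisfying assignment has x5 = True.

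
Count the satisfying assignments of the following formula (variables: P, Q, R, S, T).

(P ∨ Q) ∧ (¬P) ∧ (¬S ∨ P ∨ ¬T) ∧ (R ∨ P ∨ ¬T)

There are 2^5 = 32 truth assignments over (P, Q, R, S, T).
Split on T. With T = True, the clauses containing T are satisfied and ¬T drops from the rest; 1 of the 2^4 = 16 assignments to the other variables satisfy what remains.
With T = False, by the same count on the reduced clause set, 4 assignments work.
Total: 1 + 4 = 5.

5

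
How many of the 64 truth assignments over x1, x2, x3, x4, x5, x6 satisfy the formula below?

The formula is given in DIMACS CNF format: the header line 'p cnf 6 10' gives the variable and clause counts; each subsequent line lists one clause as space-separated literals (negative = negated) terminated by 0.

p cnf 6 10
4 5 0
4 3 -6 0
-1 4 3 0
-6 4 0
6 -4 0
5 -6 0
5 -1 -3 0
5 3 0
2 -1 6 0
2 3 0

There are 2^6 = 64 truth assignments over (x1, x2, x3, x4, x5, x6).
Split on x3. With x3 = True, the clauses containing x3 are satisfied and ¬x3 drops from the rest; 7 of the 2^5 = 32 assignments to the other variables satisfy what remains.
With x3 = False, by the same count on the reduced clause set, 3 assignments work.
Total: 7 + 3 = 10.

10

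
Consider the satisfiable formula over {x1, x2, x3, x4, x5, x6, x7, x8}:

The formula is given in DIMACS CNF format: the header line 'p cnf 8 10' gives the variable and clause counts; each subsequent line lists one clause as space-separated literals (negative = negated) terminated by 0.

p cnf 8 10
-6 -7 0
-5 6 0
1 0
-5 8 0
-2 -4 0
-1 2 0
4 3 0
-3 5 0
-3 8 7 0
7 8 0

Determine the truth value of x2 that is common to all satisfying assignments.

True

Suppose x2 = False.
The clause (x1) is unit, so x1 = True.
That conflicts with the unit clause (¬x1).
So every satisfying assignment has x2 = True.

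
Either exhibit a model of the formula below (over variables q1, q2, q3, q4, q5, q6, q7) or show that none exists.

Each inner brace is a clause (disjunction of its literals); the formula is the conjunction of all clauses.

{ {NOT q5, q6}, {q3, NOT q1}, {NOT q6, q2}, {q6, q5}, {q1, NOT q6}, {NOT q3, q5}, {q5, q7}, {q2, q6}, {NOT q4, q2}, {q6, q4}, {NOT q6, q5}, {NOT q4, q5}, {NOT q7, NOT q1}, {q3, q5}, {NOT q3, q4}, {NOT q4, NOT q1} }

Try q5 = false.
(q6) alone gives q6 = true.
But (NOT q6) is also a unit clause — contradiction.
So q5 must be the other value — set q5 = true.
(q6) alone gives q6 = true.
(q2) alone gives q2 = true.
(q1) alone gives q1 = true.
(q3) alone gives q3 = true.
(NOT q7) alone gives q7 = false.
(q4) alone gives q4 = true.
But (NOT q4) is also a unit clause — contradiction.
Both values of q5 lead to a conflict.

UNSATISFIABLE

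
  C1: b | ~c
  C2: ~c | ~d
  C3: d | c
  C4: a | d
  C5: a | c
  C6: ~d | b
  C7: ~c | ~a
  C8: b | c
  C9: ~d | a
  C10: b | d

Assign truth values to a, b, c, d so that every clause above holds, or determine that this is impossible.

a=1, b=1, c=0, d=1

Branch on b: set b = 1.
Branch on c: set c = 0.
(d) alone gives d = 1.
(a) alone gives a = 1.
Every clause now holds.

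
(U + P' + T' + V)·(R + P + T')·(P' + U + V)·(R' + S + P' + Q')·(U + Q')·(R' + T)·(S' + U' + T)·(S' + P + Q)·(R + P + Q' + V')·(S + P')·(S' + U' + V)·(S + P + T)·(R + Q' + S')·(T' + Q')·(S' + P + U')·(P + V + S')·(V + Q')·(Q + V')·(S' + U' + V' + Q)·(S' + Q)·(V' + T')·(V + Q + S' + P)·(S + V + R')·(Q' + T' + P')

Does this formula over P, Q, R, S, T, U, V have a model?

Case U = 1:
Case R = 0:
Case P = 1:
(S) alone gives S = 1.
(T) alone gives T = 1.
(V) alone gives V = 1.
Now (V') is unsatisfied and unit — conflict.
Backtrack on P: now try P = 0.
(T') alone gives T = 0.
(S') alone gives S = 0.
Now (S) is unsatisfied and unit — conflict.
Either choice for P ends in contradiction.
Backtrack on R: now try R = 1.
(T) alone gives T = 1.
(Q') alone gives Q = 0.
(V') alone gives V = 0.
(S') alone gives S = 0.
Now (S) is unsatisfied and unit — conflict.
Either choice for R ends in contradiction.
Backtrack on U: now try U = 0.
(Q') alone gives Q = 0.
(V') alone gives V = 0.
(P') alone gives P = 0.
(S') alone gives S = 0.
(T) alone gives T = 1.
(R) alone gives R = 1.
Now (R') is unsatisfied and unit — conflict.
Either choice for U ends in contradiction.
No assignment satisfies every clause.

No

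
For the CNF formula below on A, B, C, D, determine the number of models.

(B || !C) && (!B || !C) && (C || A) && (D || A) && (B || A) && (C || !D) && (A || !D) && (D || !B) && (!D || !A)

1

There are 2^4 = 16 truth assignments over (A, B, C, D).
Check each against the 9 clauses (columns in the order A, B, C, D):
  F F F F  ✗ fails (C || A)
  F F F T  ✗ fails (C || A)
  F F T F  ✗ fails (B || !C)
  F F T T  ✗ fails (B || !C)
  F T F F  ✗ fails (C || A)
  F T F T  ✗ fails (C || A)
  F T T F  ✗ fails (!B || !C)
  F T T T  ✗ fails (!B || !C)
  T F F F  ✓ satisfies all
  T F F T  ✗ fails (C || !D)
  T F T F  ✗ fails (B || !C)
  T F T T  ✗ fails (B || !C)
  T T F F  ✗ fails (D || !B)
  T T F T  ✗ fails (C || !D)
  T T T F  ✗ fails (!B || !C)
  T T T T  ✗ fails (!B || !C)
1 of the 16 rows is a model.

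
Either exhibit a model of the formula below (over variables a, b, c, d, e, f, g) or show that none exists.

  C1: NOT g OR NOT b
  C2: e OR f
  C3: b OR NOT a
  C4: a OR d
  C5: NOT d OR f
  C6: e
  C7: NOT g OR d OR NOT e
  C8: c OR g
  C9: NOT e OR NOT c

The clause (e) is unit, so e = true.
The clause (NOT c) is unit, so c = false.
The clause (g) is unit, so g = true.
The clause (NOT b) is unit, so b = false.
The clause (NOT a) is unit, so a = false.
The clause (d) is unit, so d = true.
The clause (f) is unit, so f = true.
This assignment satisfies each clause.

a: false,  b: false,  c: false,  d: true,  e: true,  f: true,  g: true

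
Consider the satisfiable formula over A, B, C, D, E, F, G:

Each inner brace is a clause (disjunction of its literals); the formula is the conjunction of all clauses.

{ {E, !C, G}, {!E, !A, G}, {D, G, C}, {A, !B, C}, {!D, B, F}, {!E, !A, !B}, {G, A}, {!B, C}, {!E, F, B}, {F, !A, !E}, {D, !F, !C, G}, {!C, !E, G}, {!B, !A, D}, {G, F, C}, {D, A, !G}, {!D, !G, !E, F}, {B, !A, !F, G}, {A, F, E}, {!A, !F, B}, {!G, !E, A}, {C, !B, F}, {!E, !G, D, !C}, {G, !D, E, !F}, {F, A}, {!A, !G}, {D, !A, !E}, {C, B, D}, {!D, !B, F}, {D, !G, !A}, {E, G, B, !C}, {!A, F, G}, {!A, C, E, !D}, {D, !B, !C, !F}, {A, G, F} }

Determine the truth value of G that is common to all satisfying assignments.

Suppose G = false.
Unit clause (A) forces A = true.
Unit clause (!E) forces E = false.
Unit clause (!C) forces C = false.
Unit clause (D) forces D = true.
Now (!D) is unsatisfied and unit — conflict.
So every satisfying assignment has G = True.

True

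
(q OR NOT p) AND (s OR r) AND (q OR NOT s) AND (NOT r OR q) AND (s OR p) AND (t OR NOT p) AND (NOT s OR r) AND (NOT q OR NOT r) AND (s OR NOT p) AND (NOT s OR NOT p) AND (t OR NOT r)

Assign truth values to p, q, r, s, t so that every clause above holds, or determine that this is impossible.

UNSATISFIABLE

Branch on q: set q = true.
Unit clause (NOT r) forces r = false.
Unit clause (s) forces s = true.
Now (NOT s) is unsatisfied and unit — conflict.
That branch fails; take q = false instead.
Unit clause (NOT p) forces p = false.
Unit clause (NOT s) forces s = false.
Now (s) is unsatisfied and unit — conflict.
Both values of q lead to a conflict.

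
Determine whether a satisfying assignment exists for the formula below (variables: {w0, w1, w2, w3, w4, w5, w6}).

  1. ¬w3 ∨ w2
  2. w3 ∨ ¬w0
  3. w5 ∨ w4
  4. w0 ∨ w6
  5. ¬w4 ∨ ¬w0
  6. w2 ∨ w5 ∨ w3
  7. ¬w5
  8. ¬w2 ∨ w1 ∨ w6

Yes, satisfiable

Unit clause (¬w5) forces w5 = False.
Unit clause (w4) forces w4 = True.
Unit clause (¬w0) forces w0 = False.
Unit clause (w6) forces w6 = True.
Try w3 = True.
Unit clause (w2) forces w2 = True.
Every clause is now satisfied; w1 is unconstrained.
A satisfying assignment: w0: False; w1: True; w2: True; w3: True; w4: True; w5: False; w6: True.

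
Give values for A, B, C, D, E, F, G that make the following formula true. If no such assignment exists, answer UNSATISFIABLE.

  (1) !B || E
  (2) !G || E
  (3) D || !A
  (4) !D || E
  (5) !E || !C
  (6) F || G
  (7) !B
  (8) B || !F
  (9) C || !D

The clause (!B) is unit, so B = false.
The clause (!F) is unit, so F = false.
The clause (G) is unit, so G = true.
The clause (E) is unit, so E = true.
The clause (!C) is unit, so C = false.
The clause (!D) is unit, so D = false.
The clause (!A) is unit, so A = false.
Every clause now holds.

A=false; B=false; C=false; D=false; E=true; F=false; G=true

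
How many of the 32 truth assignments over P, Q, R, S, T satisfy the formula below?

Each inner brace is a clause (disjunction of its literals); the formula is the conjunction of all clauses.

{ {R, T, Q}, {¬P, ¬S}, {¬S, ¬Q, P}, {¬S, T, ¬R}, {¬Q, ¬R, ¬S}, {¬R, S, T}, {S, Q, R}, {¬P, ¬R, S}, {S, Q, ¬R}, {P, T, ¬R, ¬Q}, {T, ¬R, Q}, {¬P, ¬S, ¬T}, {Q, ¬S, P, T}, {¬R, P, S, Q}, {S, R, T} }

There are 2^5 = 32 truth assignments over (P, Q, R, S, T).
Split on S. With S = True, the clauses containing S are satisfied and ¬S drops from the rest; 2 of the 2^4 = 16 assignments to the other variables satisfy what remains.
With S = False, by the same count on the reduced clause set, 3 assignments work.
Total: 2 + 3 = 5.

5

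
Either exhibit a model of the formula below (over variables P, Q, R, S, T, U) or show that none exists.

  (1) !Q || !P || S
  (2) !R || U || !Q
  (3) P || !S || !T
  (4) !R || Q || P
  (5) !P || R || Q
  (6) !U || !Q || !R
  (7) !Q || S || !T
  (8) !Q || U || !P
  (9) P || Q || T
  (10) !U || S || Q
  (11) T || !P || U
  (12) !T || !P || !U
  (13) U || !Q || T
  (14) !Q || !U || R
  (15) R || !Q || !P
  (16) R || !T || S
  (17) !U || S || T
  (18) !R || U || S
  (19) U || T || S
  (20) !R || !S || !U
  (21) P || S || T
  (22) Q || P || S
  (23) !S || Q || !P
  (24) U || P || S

Suppose Q = false.
Suppose R = false.
Unit clause (!P) forces P = false.
Unit clause (T) forces T = true.
Unit clause (!S) forces S = false.
But (S) is also a unit clause — contradiction.
So R must be the other value — set R = true.
Unit clause (P) forces P = true.
Unit clause (!S) forces S = false.
Unit clause (!U) forces U = false.
But (U) is also a unit clause — contradiction.
Either choice for R ends in contradiction.
So Q must be the other value — set Q = true.
Suppose P = false.
Suppose R = false.
Unit clause (!U) forces U = false.
Unit clause (T) forces T = true.
Unit clause (!S) forces S = false.
But (S) is also a unit clause — contradiction.
So R must be the other value — set R = true.
Unit clause (U) forces U = true.
But (!U) is also a unit clause — contradiction.
Either choice for R ends in contradiction.
So P must be the other value — set P = true.
Unit clause (S) forces S = true.
Unit clause (U) forces U = true.
Unit clause (!R) forces R = false.
But (R) is also a unit clause — contradiction.
Either choice for P ends in contradiction.
Either choice for Q ends in contradiction.

UNSATISFIABLE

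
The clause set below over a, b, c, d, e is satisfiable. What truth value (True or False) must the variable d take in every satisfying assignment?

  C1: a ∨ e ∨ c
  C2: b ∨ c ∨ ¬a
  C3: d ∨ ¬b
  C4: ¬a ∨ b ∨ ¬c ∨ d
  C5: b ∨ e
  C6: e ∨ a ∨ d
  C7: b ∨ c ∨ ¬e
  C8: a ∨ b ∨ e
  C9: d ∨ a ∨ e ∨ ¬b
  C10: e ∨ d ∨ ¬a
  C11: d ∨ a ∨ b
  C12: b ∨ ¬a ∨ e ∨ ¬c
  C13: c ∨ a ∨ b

Suppose d = False.
Unit clause (¬b) forces b = False.
Unit clause (e) forces e = True.
Unit clause (c) forces c = True.
Unit clause (¬a) forces a = False.
That conflicts with the unit clause (a).
So every satisfying assignment has d = True.

True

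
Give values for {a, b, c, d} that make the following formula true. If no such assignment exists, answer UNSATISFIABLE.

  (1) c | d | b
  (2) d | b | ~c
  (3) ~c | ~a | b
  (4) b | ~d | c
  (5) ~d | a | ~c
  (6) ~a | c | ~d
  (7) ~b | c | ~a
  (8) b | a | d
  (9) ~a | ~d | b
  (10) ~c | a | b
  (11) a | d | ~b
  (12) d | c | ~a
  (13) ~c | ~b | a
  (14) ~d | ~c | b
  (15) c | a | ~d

a ↦ 1; b ↦ 1; c ↦ 1; d ↦ 1

Branch on c: set c = 1.
Branch on d: set d = 1.
Unit clause (a) forces a = 1.
Unit clause (b) forces b = 1.
Every clause now holds.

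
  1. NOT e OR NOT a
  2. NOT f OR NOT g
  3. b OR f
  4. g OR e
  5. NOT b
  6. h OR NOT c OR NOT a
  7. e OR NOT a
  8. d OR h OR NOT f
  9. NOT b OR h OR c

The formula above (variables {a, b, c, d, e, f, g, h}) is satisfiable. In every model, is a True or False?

False

Suppose a = true.
Unit clause (NOT e) forces e = false.
That conflicts with the unit clause (e).
So every satisfying assignment has a = False.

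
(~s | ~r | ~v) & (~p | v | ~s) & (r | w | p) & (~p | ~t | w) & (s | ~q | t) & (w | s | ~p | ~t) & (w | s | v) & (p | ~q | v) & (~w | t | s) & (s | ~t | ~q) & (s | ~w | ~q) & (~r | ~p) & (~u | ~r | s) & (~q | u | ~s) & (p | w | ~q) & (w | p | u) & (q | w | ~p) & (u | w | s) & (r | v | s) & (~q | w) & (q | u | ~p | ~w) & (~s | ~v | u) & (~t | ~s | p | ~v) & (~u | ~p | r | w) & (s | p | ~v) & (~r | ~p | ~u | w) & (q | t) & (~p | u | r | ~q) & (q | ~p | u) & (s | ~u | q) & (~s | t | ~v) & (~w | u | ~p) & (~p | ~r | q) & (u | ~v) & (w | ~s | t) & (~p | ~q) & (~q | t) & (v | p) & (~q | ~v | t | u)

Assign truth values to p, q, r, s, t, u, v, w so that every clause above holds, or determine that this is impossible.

Suppose r = 0.
Suppose w = 1.
Suppose t = 1.
Suppose s = 1.
Suppose p = 1.
From the singleton clause (v), v = 1.
From the singleton clause (u), u = 1.
From the singleton clause (~q), q = 0.
All clauses are satisfied.

p ↦ 1,  q ↦ 0,  r ↦ 0,  s ↦ 1,  t ↦ 1,  u ↦ 1,  v ↦ 1,  w ↦ 1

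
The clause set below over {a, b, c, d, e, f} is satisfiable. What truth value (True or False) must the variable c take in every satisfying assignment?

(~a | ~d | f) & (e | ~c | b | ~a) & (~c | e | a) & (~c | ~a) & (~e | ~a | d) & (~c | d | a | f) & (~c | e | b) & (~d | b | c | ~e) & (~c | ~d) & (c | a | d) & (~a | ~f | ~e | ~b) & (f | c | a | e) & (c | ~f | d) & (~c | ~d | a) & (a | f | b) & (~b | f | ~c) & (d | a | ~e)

False

Suppose c = 1.
(~a) alone gives a = 0.
(e) alone gives e = 1.
(~d) alone gives d = 0.
That conflicts with the unit clause (d).
So every satisfying assignment has c = False.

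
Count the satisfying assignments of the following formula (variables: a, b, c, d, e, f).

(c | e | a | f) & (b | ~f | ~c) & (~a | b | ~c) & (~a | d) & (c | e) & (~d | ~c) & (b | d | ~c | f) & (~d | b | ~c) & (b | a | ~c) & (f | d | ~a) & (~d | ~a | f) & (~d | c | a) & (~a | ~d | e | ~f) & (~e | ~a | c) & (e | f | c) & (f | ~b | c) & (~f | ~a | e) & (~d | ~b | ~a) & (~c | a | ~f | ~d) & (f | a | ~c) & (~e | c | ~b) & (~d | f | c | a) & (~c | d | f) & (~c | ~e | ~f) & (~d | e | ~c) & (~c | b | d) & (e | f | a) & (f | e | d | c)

3

There are 2^6 = 64 truth assignments over (a, b, c, d, e, f).
Split on d. With d = 1, the clauses containing d are satisfied and ~d drops from the rest; 0 of the 2^5 = 32 assignments to the other variables satisfy what remains.
With d = 0, by the same count on the reduced clause set, 3 assignments work.
(One model: a=F, b=F, c=F, d=F, e=T, f=F.)
Total: 0 + 3 = 3.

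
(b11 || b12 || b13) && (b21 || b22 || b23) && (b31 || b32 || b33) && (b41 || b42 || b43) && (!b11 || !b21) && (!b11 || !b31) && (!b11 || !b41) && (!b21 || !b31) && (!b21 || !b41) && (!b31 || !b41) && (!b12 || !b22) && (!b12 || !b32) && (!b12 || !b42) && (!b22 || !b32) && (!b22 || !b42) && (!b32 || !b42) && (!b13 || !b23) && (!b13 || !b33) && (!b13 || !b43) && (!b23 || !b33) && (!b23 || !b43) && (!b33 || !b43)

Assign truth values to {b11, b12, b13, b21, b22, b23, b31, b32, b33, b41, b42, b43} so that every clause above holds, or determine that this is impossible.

UNSATISFIABLE

Try b11 = false.
Try b12 = true.
(!b22) alone gives b22 = false.
(!b32) alone gives b32 = false.
(!b42) alone gives b42 = false.
Try b21 = true.
(!b31) alone gives b31 = false.
(b33) alone gives b33 = true.
(!b41) alone gives b41 = false.
(b43) alone gives b43 = true.
But (!b43) is also a unit clause — contradiction.
Backtrack on b21: now try b21 = false.
(b23) alone gives b23 = true.
(!b13) alone gives b13 = false.
(!b33) alone gives b33 = false.
(b31) alone gives b31 = true.
(!b41) alone gives b41 = false.
(b43) alone gives b43 = true.
But (!b43) is also a unit clause — contradiction.
Both values of b21 lead to a conflict.
Backtrack on b12: now try b12 = false.
(b13) alone gives b13 = true.
(!b23) alone gives b23 = false.
(!b33) alone gives b33 = false.
(!b43) alone gives b43 = false.
Try b21 = true.
(!b31) alone gives b31 = false.
(b32) alone gives b32 = true.
(!b41) alone gives b41 = false.
(b42) alone gives b42 = true.
But (!b42) is also a unit clause — contradiction.
Backtrack on b21: now try b21 = false.
(b22) alone gives b22 = true.
(!b32) alone gives b32 = false.
(b31) alone gives b31 = true.
(!b41) alone gives b41 = false.
(b42) alone gives b42 = true.
But (!b42) is also a unit clause — contradiction.
Both values of b21 lead to a conflict.
Both values of b12 lead to a conflict.
Backtrack on b11: now try b11 = true.
(!b21) alone gives b21 = false.
(!b31) alone gives b31 = false.
(!b41) alone gives b41 = false.
Try b22 = true.
(!b12) alone gives b12 = false.
(!b32) alone gives b32 = false.
(b33) alone gives b33 = true.
(!b42) alone gives b42 = false.
(b43) alone gives b43 = true.
But (!b43) is also a unit clause — contradiction.
Backtrack on b22: now try b22 = false.
(b23) alone gives b23 = true.
(!b13) alone gives b13 = false.
(!b33) alone gives b33 = false.
(b32) alone gives b32 = true.
(!b12) alone gives b12 = false.
(!b42) alone gives b42 = false.
(b43) alone gives b43 = true.
But (!b43) is also a unit clause — contradiction.
Both values of b22 lead to a conflict.
Both values of b11 lead to a conflict.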